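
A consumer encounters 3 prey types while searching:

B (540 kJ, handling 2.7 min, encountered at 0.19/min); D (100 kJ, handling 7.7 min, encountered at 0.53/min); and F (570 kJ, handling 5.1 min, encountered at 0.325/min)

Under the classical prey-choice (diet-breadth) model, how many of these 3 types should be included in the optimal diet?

Rank by E/h (kJ/min): B 200, F 112, D 13. Include each in turn until the next type's E/h falls below the running intake rate.
Rate on top 1: 67.81. F: 112 > 67.81 → include.
Rate on top 2: 90.79. D: 13 < 90.79 → exclude; stop.
Optimal diet: B, F — 2 of 3 types.

2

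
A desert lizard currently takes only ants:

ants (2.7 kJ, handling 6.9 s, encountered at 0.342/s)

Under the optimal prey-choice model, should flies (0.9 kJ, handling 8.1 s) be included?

No

Current rate: (0.342×2.7)/(1 + 0.342×6.9) = 0.2748 kJ/s.
flies: E/h = 0.9/8.1 = 0.1111 kJ/s.
0.1111 < 0.2748, so adding flies would lower the average — exclude it.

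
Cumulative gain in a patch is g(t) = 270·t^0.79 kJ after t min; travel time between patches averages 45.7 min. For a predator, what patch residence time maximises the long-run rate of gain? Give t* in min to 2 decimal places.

Maximise g(t)/(T+t): set derivative to zero → g'(t)(T+t) = g(t).
g'(t) = 0.79·270·t^-0.21. Setting 0.79·270·t^-0.21 = 270·t^0.79/(45.7+t) gives 0.79(45.7+t) = t, so 0.21·t = 0.79×45.7.
t* = 0.79×45.7/0.21 = 171.9 min.

171.92 min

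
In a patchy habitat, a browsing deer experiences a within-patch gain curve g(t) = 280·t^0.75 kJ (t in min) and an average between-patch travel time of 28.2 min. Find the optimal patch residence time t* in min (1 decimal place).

84.6 min

By the marginal value theorem, leave when the instantaneous gain rate g'(t) equals the habitat-wide average g(t)/(T + t).
g'(t) = 0.75·280·t^-0.25. Setting 0.75·280·t^-0.25 = 280·t^0.75/(28.2+t) gives 0.75(28.2+t) = t, so 0.25·t = 0.75×28.2.
t* = 0.75×28.2/0.25 = 84.6 min.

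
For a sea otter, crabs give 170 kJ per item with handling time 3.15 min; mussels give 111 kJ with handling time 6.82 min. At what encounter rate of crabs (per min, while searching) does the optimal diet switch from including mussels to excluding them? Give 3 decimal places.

0.137 per min

At the threshold, the rate on crabs alone equals the profitability of mussels: λ·170/(1 + λ·3.15) = 111/6.82 = 16.28.
Rearranging, λ(170 − 16.28×3.15) = 16.28, so λ = 16.28/118.7 = 0.1371 per min.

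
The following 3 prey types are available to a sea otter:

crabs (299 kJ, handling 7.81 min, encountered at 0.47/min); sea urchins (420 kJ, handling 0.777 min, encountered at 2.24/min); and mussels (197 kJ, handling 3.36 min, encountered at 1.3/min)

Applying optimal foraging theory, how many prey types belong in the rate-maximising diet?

1

E/h in descending order: sea urchins 541, mussels 58.6, crabs 38.3 kJ/min. The optimal diet is the largest prefix of this list for which every included type satisfies E_i/h_i > R on the types above it.
Rate on top 1: 343.3. mussels: 58.6 < 343.3 → exclude; stop.
Optimal diet: sea urchins — 1 of 3 types.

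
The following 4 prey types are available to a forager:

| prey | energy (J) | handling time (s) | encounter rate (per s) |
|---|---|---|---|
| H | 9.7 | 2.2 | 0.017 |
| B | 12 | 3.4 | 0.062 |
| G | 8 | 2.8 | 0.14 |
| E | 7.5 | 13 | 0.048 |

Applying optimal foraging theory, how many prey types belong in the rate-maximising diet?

Profitabilities (E/h, J/s): H 4.41, B 3.53, G 2.86, E 0.577. Add prey in this order while the next type's profitability exceeds the intake rate on those already taken.
Rate on top 1: 0.159. B: 3.53 > 0.159 → include.
Rate on top 2: 0.7282. G: 2.86 > 0.7282 → include.
Rate on top 3: 1.237. E: 0.577 < 1.237 → exclude; stop.
Optimal diet: H, B, G — 3 of 4 types.

3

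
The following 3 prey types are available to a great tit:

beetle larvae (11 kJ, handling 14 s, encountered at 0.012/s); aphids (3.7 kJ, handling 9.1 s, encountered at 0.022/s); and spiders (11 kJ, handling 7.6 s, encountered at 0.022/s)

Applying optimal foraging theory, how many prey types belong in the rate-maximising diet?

E/h in descending order: spiders 1.45, beetle larvae 0.786, aphids 0.407 kJ/s. The optimal diet is the largest prefix of this list for which every included type satisfies E_i/h_i > R on the types above it.
Rate on top 1: 0.2073. beetle larvae: 0.786 > 0.2073 → include.
Rate on top 2: 0.2801. aphids: 0.407 > 0.2801 → include.
Optimal diet: spiders, beetle larvae, aphids — 3 of 3 types.

3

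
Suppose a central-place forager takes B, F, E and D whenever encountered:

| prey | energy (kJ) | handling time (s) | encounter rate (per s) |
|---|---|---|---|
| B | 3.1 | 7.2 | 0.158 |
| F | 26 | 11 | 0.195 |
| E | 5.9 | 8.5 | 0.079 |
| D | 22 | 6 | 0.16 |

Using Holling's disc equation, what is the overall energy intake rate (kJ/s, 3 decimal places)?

1.614 kJ/s

Energy encountered per unit search time: 0.158×3.1 + 0.195×26 + 0.079×5.9 + 0.16×22 = 9.546 kJ/s.
Handling time per unit search time: 0.158×7.2 + 0.195×11 + 0.079×8.5 + 0.16×6 = 4.914.
Rate = 9.546/(1 + 4.914) = 1.614 kJ/s.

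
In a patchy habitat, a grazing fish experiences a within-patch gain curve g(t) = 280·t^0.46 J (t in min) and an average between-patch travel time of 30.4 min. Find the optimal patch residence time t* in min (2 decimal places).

Optimal t* satisfies g'(t*) = g(t*)/(T + t*).
g'(t) = 0.46·280·t^-0.54. Setting 0.46·280·t^-0.54 = 280·t^0.46/(30.4+t) gives 0.46(30.4+t) = t, so 0.54·t = 0.46×30.4.
t* = 0.46×30.4/0.54 = 25.9 min.

25.90 min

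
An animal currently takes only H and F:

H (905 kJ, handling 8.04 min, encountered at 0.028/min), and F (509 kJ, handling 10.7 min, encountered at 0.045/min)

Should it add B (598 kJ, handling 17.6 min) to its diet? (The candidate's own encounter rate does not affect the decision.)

On H and F alone, R = ΣλE/(1+Σλh) = 48.24/1.707 = 28.27 kJ/min.
B: E/h = 598/17.6 = 33.98 kJ/min.
33.98 > 28.27, so adding B raises the average — include it.

Yes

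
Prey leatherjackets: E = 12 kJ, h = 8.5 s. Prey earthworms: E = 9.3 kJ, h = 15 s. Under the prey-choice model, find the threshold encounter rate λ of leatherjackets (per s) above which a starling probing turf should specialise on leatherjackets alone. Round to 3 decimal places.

The zero-one rule: include earthworms iff E₂/h₂ > λE₁/(1+λh₁). Equality gives the switch point.
λE₁h₂ = E₂ + λE₂h₁ ⇒ λ = E₂/(E₁h₂ − E₂h₁) = 9.3/(180 − 79.05) = 0.09212 per s.

0.092 per s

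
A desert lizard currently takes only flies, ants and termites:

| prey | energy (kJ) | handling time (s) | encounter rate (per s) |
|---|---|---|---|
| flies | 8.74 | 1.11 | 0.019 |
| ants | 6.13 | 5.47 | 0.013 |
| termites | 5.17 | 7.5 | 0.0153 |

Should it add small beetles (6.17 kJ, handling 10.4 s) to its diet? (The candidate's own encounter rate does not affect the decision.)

On flies, ants and termites alone, R = ΣλE/(1+Σλh) = 0.3249/1.207 = 0.2692 kJ/s.
Profitability of small beetles: 6.17/10.4 = 0.5933 kJ/s.
Since 0.5933 > R, including small beetles increases the long-run rate.

Yes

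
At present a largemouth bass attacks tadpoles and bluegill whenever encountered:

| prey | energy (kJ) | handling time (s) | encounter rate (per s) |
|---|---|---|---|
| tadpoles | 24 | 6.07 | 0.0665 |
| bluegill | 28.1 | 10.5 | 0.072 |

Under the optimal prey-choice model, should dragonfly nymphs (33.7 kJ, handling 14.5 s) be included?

Current rate: (0.0665×24 + 0.072×28.1)/(1 + 0.0665×6.07 + 0.072×10.5) = 1.676 kJ/s.
dragonfly nymphs: E/h = 33.7/14.5 = 2.324 kJ/s.
2.324 > 1.676, so adding dragonfly nymphs raises the average — include it.

Yes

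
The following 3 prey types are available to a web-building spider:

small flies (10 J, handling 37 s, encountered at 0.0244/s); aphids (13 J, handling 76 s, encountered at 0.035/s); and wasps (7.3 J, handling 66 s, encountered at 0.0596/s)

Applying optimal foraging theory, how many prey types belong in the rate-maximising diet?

Profitabilities (E/h, J/s): small flies 0.27, aphids 0.171, wasps 0.111. Add prey in this order while the next type's profitability exceeds the intake rate on those already taken.
Rate on top 1: 0.1282. aphids: 0.171 > 0.1282 → include.
Rate on top 2: 0.1532. wasps: 0.111 < 0.1532 → exclude; stop.
Optimal diet: small flies, aphids — 2 of 3 types.

2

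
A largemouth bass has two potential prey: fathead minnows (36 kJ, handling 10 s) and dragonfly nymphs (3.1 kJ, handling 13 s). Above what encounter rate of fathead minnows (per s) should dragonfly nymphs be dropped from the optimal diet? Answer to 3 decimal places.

Drop dragonfly nymphs once their profitability E₂/h₂ falls below the rate achievable on fathead minnows alone: E₂/h₂ = λE₁/(1 + λh₁).
Solve for λ: λE₁h₂ = E₂(1 + λh₁) → λ(E₁h₂ − E₂h₁) = E₂ → λ = E₂/(E₁h₂ − E₂h₁).
λ = 3.1/(36×13 − 3.1×10) = 3.1/437 = 0.007094 per s.

0.007 per s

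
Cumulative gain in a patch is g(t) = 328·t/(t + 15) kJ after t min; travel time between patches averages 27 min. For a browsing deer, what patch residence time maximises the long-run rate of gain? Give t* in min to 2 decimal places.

By the marginal value theorem, leave when the instantaneous gain rate g'(t) equals the habitat-wide average g(t)/(T + t).
g'(t) = 328·15/(t + 15)². Setting 328·15/(t+15)² = 328t/[(t+15)(27+t)] gives 15(27+t) = t(t+15), so t² = 15×27 = 405.
t* = √405 = 20.12 min.

20.12 min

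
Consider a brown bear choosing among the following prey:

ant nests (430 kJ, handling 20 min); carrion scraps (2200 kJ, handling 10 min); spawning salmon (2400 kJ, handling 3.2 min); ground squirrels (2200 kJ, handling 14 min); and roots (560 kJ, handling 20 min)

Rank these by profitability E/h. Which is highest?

spawning salmon

In descending order of E/h:
spawning salmon: 2400/3.2 = 750 kJ/min
carrion scraps: 2200/10 = 220 kJ/min
ground squirrels: 2200/14 = 157 kJ/min
roots: 560/20 = 28 kJ/min
ant nests: 430/20 = 21.5 kJ/min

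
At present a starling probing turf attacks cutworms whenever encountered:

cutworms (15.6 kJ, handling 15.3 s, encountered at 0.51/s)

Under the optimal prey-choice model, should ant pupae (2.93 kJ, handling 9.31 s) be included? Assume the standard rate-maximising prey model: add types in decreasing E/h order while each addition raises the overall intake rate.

On cutworms alone, R = ΣλE/(1+Σλh) = 7.956/8.803 = 0.9038 kJ/s.
ant pupae: E/h = 2.93/9.31 = 0.3147 kJ/s.
0.3147 < 0.9038, so adding ant pupae would lower the average — exclude it.

No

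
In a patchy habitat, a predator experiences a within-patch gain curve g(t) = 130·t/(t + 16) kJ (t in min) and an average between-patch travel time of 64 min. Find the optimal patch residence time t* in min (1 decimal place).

32.0 min

Maximise g(t)/(T+t): set derivative to zero → g'(t)(T+t) = g(t).
g'(t) = 130·16/(t + 16)². Setting 130·16/(t+16)² = 130t/[(t+16)(64+t)] gives 16(64+t) = t(t+16), so t² = 16×64 = 1024.
t* = √1024 = 32 min.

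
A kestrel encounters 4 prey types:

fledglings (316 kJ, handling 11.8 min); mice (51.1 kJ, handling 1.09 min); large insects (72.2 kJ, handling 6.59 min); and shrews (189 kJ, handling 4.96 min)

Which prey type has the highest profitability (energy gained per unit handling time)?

mice

In descending order of E/h:
mice: 51.1/1.09 = 46.9 kJ/min
shrews: 189/4.96 = 38.1 kJ/min
fledglings: 316/11.8 = 26.8 kJ/min
large insects: 72.2/6.59 = 11 kJ/min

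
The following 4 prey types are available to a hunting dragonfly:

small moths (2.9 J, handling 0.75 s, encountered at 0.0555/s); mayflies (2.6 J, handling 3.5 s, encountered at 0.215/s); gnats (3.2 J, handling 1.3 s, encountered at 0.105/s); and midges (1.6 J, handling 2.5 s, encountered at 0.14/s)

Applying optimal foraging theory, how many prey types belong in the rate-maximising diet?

4

E/h in descending order: small moths 3.87, gnats 2.46, mayflies 0.743, midges 0.64 J/s. The optimal diet is the largest prefix of this list for which every included type satisfies E_i/h_i > R on the types above it.
Rate on top 1: 0.1545. gnats: 2.46 > 0.1545 → include.
Rate on top 2: 0.4218. mayflies: 0.743 > 0.4218 → include.
Rate on top 3: 0.5469. midges: 0.64 > 0.5469 → include.
Optimal diet: small moths, gnats, mayflies, midges — 4 of 4 types.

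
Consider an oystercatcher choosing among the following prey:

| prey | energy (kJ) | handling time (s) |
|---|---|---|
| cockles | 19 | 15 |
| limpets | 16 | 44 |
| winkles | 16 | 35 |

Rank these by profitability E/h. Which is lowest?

Profitability E/h (kJ/s): cockles = 19/15 = 1.27, limpets = 16/44 = 0.364, winkles = 16/35 = 0.457.
Ranked: cockles > winkles > limpets.

limpets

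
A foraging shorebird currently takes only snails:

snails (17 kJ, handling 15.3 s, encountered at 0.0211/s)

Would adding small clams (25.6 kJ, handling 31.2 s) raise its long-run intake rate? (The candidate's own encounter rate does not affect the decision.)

Yes

Intake rate on the current diet: R = (0.0211×17) / (1 + 0.0211×15.3) = 0.3587/1.323 = 0.2712 kJ/s.
small clams: E/h = 25.6/31.2 = 0.8205 kJ/s.
Since 0.8205 > R, including small clams increases the long-run rate.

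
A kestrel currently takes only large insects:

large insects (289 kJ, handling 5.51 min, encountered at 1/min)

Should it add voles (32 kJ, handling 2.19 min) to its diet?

On large insects alone, R = ΣλE/(1+Σλh) = 289/6.51 = 44.39 kJ/min.
Profitability of voles: 32/2.19 = 14.61 kJ/min.
14.61 < 44.39, so adding voles would lower the average — exclude it.

No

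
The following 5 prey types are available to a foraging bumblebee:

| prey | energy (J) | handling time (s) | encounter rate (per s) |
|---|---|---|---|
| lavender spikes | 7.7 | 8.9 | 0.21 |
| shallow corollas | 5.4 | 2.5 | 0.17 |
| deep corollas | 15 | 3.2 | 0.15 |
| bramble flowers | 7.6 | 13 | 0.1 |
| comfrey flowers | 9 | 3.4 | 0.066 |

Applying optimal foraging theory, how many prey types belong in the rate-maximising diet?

E/h in descending order: deep corollas 4.69, comfrey flowers 2.65, shallow corollas 2.16, lavender spikes 0.865, bramble flowers 0.585 J/s. The optimal diet is the largest prefix of this list for which every included type satisfies E_i/h_i > R on the types above it.
Rate on top 1: 1.52. comfrey flowers: 2.65 > 1.52 → include.
Rate on top 2: 1.669. shallow corollas: 2.16 > 1.669 → include.
Rate on top 3: 1.767. lavender spikes: 0.865 < 1.767 → exclude; stop.
Optimal diet: deep corollas, comfrey flowers, shallow corollas — 3 of 5 types.

3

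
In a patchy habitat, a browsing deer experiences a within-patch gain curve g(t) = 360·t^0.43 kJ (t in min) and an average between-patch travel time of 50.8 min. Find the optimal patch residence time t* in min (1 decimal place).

Maximise g(t)/(T+t): set derivative to zero → g'(t)(T+t) = g(t).
g'(t) = 0.43·360·t^-0.57. Setting 0.43·360·t^-0.57 = 360·t^0.43/(50.8+t) gives 0.43(50.8+t) = t, so 0.57·t = 0.43×50.8.
t* = 0.43×50.8/0.57 = 38.32 min.

38.3 min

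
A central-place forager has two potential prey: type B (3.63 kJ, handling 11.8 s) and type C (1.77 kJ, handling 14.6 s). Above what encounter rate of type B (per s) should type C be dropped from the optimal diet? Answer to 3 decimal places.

0.055 per s

Drop type C once their profitability E₂/h₂ falls below the rate achievable on type B alone: E₂/h₂ = λE₁/(1 + λh₁).
Solve for λ: λE₁h₂ = E₂(1 + λh₁) → λ(E₁h₂ − E₂h₁) = E₂ → λ = E₂/(E₁h₂ − E₂h₁).
λ = 1.77/(3.63×14.6 − 1.77×11.8) = 1.77/32.11 = 0.05512 per s.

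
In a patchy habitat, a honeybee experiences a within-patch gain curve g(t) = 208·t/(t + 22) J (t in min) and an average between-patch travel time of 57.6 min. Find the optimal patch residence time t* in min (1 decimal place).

35.6 min

By the marginal value theorem, leave when the instantaneous gain rate g'(t) equals the habitat-wide average g(t)/(T + t).
g'(t) = 208·22/(t + 22)². Setting 208·22/(t+22)² = 208t/[(t+22)(57.6+t)] gives 22(57.6+t) = t(t+22), so t² = 22×57.6 = 1267.
t* = √1267 = 35.6 min.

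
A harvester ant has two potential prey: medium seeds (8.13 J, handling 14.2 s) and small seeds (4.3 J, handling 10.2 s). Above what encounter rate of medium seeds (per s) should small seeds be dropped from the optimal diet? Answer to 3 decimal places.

0.197 per s

The zero-one rule: include small seeds iff E₂/h₂ > λE₁/(1+λh₁). Equality gives the switch point.
λE₁h₂ = E₂ + λE₂h₁ ⇒ λ = E₂/(E₁h₂ − E₂h₁) = 4.3/(82.93 − 61.06) = 0.1967 per s.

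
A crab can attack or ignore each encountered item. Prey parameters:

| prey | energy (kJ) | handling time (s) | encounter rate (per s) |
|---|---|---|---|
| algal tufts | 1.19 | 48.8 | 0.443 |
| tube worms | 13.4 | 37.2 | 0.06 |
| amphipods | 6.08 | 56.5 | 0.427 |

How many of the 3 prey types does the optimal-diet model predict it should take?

1

Profitabilities (E/h, kJ/s): tube worms 0.36, amphipods 0.108, algal tufts 0.0244. Add prey in this order while the next type's profitability exceeds the intake rate on those already taken.
Rate on top 1: 0.2488. amphipods: 0.108 < 0.2488 → exclude; stop.
Optimal diet: tube worms — 1 of 3 types.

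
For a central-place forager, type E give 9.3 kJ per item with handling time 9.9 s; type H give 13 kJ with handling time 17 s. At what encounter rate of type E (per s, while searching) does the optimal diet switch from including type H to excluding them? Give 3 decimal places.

At the threshold, the rate on type E alone equals the profitability of type H: λ·9.3/(1 + λ·9.9) = 13/17 = 0.7647.
Rearranging, λ(9.3 − 0.7647×9.9) = 0.7647, so λ = 0.7647/1.729 = 0.4422 per s.

0.442 per s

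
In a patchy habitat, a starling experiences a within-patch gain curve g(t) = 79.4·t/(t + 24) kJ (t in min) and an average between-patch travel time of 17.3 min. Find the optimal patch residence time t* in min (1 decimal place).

By the marginal value theorem, leave when the instantaneous gain rate g'(t) equals the habitat-wide average g(t)/(T + t).
g'(t) = 79.4·24/(t + 24)². Setting 79.4·24/(t+24)² = 79.4t/[(t+24)(17.3+t)] gives 24(17.3+t) = t(t+24), so t² = 24×17.3 = 415.2.
t* = √415.2 = 20.38 min.

20.4 min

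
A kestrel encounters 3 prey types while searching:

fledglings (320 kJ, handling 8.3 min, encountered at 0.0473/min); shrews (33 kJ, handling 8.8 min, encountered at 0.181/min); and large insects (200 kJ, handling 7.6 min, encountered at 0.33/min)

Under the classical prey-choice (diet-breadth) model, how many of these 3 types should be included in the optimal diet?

Rank by E/h (kJ/min): fledglings 38.6, large insects 26.3, shrews 3.75. Include each in turn until the next type's E/h falls below the running intake rate.
Rate on top 1: 10.87. large insects: 26.3 > 10.87 → include.
Rate on top 2: 20.8. shrews: 3.75 < 20.8 → exclude; stop.
Optimal diet: fledglings, large insects — 2 of 3 types.

2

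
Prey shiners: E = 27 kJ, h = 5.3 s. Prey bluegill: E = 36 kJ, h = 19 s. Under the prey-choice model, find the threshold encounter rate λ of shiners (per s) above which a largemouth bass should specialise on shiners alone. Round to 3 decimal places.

Drop bluegill once their profitability E₂/h₂ falls below the rate achievable on shiners alone: E₂/h₂ = λE₁/(1 + λh₁).
Solve for λ: λE₁h₂ = E₂(1 + λh₁) → λ(E₁h₂ − E₂h₁) = E₂ → λ = E₂/(E₁h₂ − E₂h₁).
λ = 36/(27×19 − 36×5.3) = 36/322.2 = 0.1117 per s.

0.112 per s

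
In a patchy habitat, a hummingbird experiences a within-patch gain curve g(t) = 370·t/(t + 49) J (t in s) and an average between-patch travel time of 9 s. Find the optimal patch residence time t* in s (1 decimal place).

21.0 s

Optimal t* satisfies g'(t*) = g(t*)/(T + t*).
g'(t) = 370·49/(t + 49)². Setting 370·49/(t+49)² = 370t/[(t+49)(9+t)] gives 49(9+t) = t(t+49), so t² = 49×9 = 441.
t* = √441 = 21 s.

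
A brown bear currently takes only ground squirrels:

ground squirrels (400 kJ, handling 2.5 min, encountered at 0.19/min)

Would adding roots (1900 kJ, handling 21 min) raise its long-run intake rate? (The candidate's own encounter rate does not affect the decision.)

Yes

Intake rate on the current diet: R = (0.19×400) / (1 + 0.19×2.5) = 76/1.475 = 51.53 kJ/min.
roots: E/h = 1900/21 = 90.48 kJ/min.
90.48 > 51.53, so adding roots raises the average — include it.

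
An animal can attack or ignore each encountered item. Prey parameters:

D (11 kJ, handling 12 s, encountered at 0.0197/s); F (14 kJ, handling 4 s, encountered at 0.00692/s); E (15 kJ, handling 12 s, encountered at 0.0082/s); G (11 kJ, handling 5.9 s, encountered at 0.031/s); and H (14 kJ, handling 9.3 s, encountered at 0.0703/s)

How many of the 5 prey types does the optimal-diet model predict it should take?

E/h in descending order: F 3.5, G 1.86, H 1.51, E 1.25, D 0.917 kJ/s. The optimal diet is the largest prefix of this list for which every included type satisfies E_i/h_i > R on the types above it.
Rate on top 1: 0.09427. G: 1.86 > 0.09427 → include.
Rate on top 2: 0.3617. H: 1.51 > 0.3617 → include.
Rate on top 3: 0.7628. E: 1.25 > 0.7628 → include.
Rate on top 4: 0.7872. D: 0.917 > 0.7872 → include.
Optimal diet: F, G, H, E, D — 5 of 5 types.

5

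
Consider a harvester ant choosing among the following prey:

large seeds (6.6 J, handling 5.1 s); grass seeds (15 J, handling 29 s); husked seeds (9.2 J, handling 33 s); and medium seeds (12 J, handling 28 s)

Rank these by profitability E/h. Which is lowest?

In descending order of E/h:
large seeds: 6.6/5.1 = 1.29 J/s
grass seeds: 15/29 = 0.517 J/s
medium seeds: 12/28 = 0.429 J/s
husked seeds: 9.2/33 = 0.279 J/s

husked seeds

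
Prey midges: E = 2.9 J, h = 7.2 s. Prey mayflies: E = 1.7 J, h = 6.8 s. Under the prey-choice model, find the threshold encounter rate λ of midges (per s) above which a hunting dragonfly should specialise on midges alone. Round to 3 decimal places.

Drop mayflies once their profitability E₂/h₂ falls below the rate achievable on midges alone: E₂/h₂ = λE₁/(1 + λh₁).
Solve for λ: λE₁h₂ = E₂(1 + λh₁) → λ(E₁h₂ − E₂h₁) = E₂ → λ = E₂/(E₁h₂ − E₂h₁).
λ = 1.7/(2.9×6.8 − 1.7×7.2) = 1.7/7.48 = 0.2273 per s.

0.227 per s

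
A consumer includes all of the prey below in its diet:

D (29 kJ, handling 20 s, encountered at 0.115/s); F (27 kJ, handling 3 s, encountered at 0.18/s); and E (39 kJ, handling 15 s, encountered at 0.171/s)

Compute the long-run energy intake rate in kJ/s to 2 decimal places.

R = Σλ_iE_i / (1 + Σλ_ih_i)
Numerator: 0.115×29 + 0.18×27 + 0.171×39 = 14.86
Denominator: 1 + 0.115×20 + 0.18×3 + 0.171×15 = 6.405
R = 14.86/6.405 = 2.321 kJ/s

2.32 kJ/s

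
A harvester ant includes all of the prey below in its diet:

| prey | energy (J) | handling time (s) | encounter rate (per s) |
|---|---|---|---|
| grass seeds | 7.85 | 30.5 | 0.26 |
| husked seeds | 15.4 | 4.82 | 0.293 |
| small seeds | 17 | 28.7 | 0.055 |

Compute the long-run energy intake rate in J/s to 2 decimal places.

0.63 J/s

R = Σλ_iE_i / (1 + Σλ_ih_i)
Numerator: 0.26×7.85 + 0.293×15.4 + 0.055×17 = 7.488
Denominator: 1 + 0.26×30.5 + 0.293×4.82 + 0.055×28.7 = 11.92
R = 7.488/11.92 = 0.6282 J/s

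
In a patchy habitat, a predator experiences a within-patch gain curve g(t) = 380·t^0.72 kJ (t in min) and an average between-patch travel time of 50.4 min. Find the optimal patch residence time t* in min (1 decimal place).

By the marginal value theorem, leave when the instantaneous gain rate g'(t) equals the habitat-wide average g(t)/(T + t).
g'(t) = 0.72·380·t^-0.28. Setting 0.72·380·t^-0.28 = 380·t^0.72/(50.4+t) gives 0.72(50.4+t) = t, so 0.28·t = 0.72×50.4.
t* = 0.72×50.4/0.28 = 129.6 min.

129.6 min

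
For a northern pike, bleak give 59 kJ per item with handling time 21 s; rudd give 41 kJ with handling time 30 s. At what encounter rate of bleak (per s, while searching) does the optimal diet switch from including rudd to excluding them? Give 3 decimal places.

Drop rudd once their profitability E₂/h₂ falls below the rate achievable on bleak alone: E₂/h₂ = λE₁/(1 + λh₁).
Solve for λ: λE₁h₂ = E₂(1 + λh₁) → λ(E₁h₂ − E₂h₁) = E₂ → λ = E₂/(E₁h₂ − E₂h₁).
λ = 41/(59×30 − 41×21) = 41/909 = 0.0451 per s.

0.045 per s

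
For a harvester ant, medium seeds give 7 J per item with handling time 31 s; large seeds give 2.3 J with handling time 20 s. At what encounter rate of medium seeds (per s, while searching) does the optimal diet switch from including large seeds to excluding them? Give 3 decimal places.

0.033 per s

At the threshold, the rate on medium seeds alone equals the profitability of large seeds: λ·7/(1 + λ·31) = 2.3/20 = 0.115.
Rearranging, λ(7 − 0.115×31) = 0.115, so λ = 0.115/3.435 = 0.03348 per s.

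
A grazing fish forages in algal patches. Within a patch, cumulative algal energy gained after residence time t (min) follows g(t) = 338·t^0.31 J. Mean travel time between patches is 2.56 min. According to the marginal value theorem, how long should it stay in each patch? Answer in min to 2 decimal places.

By the marginal value theorem, leave when the instantaneous gain rate g'(t) equals the habitat-wide average g(t)/(T + t).
g'(t) = 0.31·338·t^-0.69. Setting 0.31·338·t^-0.69 = 338·t^0.31/(2.56+t) gives 0.31(2.56+t) = t, so 0.69·t = 0.31×2.56.
t* = 0.31×2.56/0.69 = 1.15 min.

1.15 min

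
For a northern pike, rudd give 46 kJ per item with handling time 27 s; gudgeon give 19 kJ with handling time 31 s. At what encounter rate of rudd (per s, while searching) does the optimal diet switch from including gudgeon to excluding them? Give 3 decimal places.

The zero-one rule: include gudgeon iff E₂/h₂ > λE₁/(1+λh₁). Equality gives the switch point.
λE₁h₂ = E₂ + λE₂h₁ ⇒ λ = E₂/(E₁h₂ − E₂h₁) = 19/(1426 − 513) = 0.02081 per s.

0.021 per s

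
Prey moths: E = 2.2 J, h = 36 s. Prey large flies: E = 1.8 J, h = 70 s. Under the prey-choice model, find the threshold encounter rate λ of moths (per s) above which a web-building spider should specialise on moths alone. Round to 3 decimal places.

0.020 per s

The zero-one rule: include large flies iff E₂/h₂ > λE₁/(1+λh₁). Equality gives the switch point.
λE₁h₂ = E₂ + λE₂h₁ ⇒ λ = E₂/(E₁h₂ − E₂h₁) = 1.8/(154 − 64.8) = 0.02018 per s.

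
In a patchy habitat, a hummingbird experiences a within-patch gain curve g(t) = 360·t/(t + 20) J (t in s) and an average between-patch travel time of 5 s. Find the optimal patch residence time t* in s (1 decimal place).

By the marginal value theorem, leave when the instantaneous gain rate g'(t) equals the habitat-wide average g(t)/(T + t).
g'(t) = 360·20/(t + 20)². Setting 360·20/(t+20)² = 360t/[(t+20)(5+t)] gives 20(5+t) = t(t+20), so t² = 20×5 = 100.
t* = √100 = 10 s.

10.0 s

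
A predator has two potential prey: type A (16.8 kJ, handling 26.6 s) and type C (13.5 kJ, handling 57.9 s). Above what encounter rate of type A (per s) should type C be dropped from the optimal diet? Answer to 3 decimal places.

At the threshold, the rate on type A alone equals the profitability of type C: λ·16.8/(1 + λ·26.6) = 13.5/57.9 = 0.2332.
Rearranging, λ(16.8 − 0.2332×26.6) = 0.2332, so λ = 0.2332/10.6 = 0.022 per s.

0.022 per s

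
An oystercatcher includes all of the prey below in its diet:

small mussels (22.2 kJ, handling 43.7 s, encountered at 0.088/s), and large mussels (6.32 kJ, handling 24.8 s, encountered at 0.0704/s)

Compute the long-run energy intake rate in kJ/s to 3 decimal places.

0.364 kJ/s

Energy encountered per unit search time: 0.088×22.2 + 0.0704×6.32 = 2.399 kJ/s.
Handling time per unit search time: 0.088×43.7 + 0.0704×24.8 = 5.592.
Rate = 2.399/(1 + 5.592) = 0.3639 kJ/s.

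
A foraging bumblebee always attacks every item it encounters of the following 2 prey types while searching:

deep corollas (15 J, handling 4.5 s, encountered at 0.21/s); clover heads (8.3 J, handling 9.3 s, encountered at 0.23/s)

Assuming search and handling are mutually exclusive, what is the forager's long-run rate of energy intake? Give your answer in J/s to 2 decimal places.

1.24 J/s

R = Σλ_iE_i / (1 + Σλ_ih_i)
Numerator: 0.21×15 + 0.23×8.3 = 5.059
Denominator: 1 + 0.21×4.5 + 0.23×9.3 = 4.084
R = 5.059/4.084 = 1.239 J/s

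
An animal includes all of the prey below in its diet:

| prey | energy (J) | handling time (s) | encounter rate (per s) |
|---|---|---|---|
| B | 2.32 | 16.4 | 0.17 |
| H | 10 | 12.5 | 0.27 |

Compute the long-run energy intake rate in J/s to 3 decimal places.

R = Σλ_iE_i / (1 + Σλ_ih_i)
Numerator: 0.17×2.32 + 0.27×10 = 3.094
Denominator: 1 + 0.17×16.4 + 0.27×12.5 = 7.163
R = 3.094/7.163 = 0.432 J/s

0.432 J/s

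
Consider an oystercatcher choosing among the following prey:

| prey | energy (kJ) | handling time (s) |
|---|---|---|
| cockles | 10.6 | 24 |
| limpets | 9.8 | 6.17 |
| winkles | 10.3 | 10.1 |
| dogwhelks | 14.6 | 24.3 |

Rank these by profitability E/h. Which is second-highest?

winkles

Profitability E/h (kJ/s): cockles = 10.6/24 = 0.442, limpets = 9.8/6.17 = 1.59, winkles = 10.3/10.1 = 1.02, dogwhelks = 14.6/24.3 = 0.601.
Ranked: limpets > winkles > dogwhelks > cockles.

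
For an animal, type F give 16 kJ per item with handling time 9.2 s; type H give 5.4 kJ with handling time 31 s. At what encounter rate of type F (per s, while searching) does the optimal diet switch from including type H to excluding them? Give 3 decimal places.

0.012 per s

At the threshold, the rate on type F alone equals the profitability of type H: λ·16/(1 + λ·9.2) = 5.4/31 = 0.1742.
Rearranging, λ(16 − 0.1742×9.2) = 0.1742, so λ = 0.1742/14.4 = 0.0121 per s.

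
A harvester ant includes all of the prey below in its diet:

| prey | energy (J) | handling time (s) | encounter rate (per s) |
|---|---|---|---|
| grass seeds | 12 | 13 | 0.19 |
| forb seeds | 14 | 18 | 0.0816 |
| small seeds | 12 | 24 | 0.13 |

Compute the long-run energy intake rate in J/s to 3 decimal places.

0.618 J/s

R = (0.19×12 + 0.0816×14 + 0.13×12) / (1 + 0.19×13 + 0.0816×18 + 0.13×24) = 4.982/8.059 = 0.6183 J/s.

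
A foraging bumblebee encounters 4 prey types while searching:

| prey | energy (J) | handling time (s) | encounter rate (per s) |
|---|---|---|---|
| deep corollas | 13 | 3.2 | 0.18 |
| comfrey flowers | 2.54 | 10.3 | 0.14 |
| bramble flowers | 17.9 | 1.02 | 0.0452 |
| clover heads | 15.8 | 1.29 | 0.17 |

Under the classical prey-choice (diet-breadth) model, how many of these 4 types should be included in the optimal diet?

3

Rank by E/h (J/s): bramble flowers 17.5, clover heads 12.2, deep corollas 4.06, comfrey flowers 0.247. Include each in turn until the next type's E/h falls below the running intake rate.
Rate on top 1: 0.7734. clover heads: 12.2 > 0.7734 → include.
Rate on top 2: 2.762. deep corollas: 4.06 > 2.762 → include.
Rate on top 3: 3.169. comfrey flowers: 0.247 < 3.169 → exclude; stop.
Optimal diet: bramble flowers, clover heads, deep corollas — 3 of 4 types.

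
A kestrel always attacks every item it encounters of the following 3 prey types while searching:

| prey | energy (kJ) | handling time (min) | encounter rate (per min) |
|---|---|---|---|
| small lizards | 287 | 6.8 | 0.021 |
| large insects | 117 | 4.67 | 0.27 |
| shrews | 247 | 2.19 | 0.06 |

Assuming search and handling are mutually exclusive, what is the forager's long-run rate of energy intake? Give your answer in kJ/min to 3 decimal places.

R = Σλ_iE_i / (1 + Σλ_ih_i)
Numerator: 0.021×287 + 0.27×117 + 0.06×247 = 52.44
Denominator: 1 + 0.021×6.8 + 0.27×4.67 + 0.06×2.19 = 2.535
R = 52.44/2.535 = 20.68 kJ/min

20.684 kJ/min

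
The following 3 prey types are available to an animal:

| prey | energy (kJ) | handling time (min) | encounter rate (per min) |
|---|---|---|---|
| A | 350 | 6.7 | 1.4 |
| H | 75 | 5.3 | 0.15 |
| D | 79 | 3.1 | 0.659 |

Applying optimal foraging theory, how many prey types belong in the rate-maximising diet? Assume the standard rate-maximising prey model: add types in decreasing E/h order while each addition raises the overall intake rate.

1

Profitabilities (E/h, kJ/min): A 52.2, D 25.5, H 14.2. Add prey in this order while the next type's profitability exceeds the intake rate on those already taken.
Rate on top 1: 47.21. D: 25.5 < 47.21 → exclude; stop.
Optimal diet: A — 1 of 3 types.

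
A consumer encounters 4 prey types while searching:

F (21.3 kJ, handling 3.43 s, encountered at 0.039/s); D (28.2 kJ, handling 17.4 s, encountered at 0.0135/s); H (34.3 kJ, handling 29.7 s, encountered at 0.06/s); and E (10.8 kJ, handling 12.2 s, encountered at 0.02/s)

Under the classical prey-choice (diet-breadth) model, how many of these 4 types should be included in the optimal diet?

3

Rank by E/h (kJ/s): F 6.21, D 1.62, H 1.15, E 0.885. Include each in turn until the next type's E/h falls below the running intake rate.
Rate on top 1: 0.7327. D: 1.62 > 0.7327 → include.
Rate on top 2: 0.8851. H: 1.15 > 0.8851 → include.
Rate on top 3: 1.038. E: 0.885 < 1.038 → exclude; stop.
Optimal diet: F, D, H — 3 of 4 types.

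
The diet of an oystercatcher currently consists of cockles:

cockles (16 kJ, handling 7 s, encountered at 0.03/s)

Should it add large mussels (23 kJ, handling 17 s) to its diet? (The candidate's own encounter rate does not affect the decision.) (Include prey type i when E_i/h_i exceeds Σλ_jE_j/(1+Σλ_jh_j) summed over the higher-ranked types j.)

Yes

On cockles alone, R = ΣλE/(1+Σλh) = 0.48/1.21 = 0.3967 kJ/s.
Profitability of large mussels: 23/17 = 1.353 kJ/s.
Since 1.353 > R, including large mussels increases the long-run rate.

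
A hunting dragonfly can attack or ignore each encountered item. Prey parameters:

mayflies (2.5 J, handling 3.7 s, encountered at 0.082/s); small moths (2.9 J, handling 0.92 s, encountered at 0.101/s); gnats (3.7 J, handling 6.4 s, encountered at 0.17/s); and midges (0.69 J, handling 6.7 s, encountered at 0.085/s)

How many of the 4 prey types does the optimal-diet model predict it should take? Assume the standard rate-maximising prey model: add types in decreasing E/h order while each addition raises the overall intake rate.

3

E/h in descending order: small moths 3.15, mayflies 0.676, gnats 0.578, midges 0.103 J/s. The optimal diet is the largest prefix of this list for which every included type satisfies E_i/h_i > R on the types above it.
Rate on top 1: 0.268. mayflies: 0.676 > 0.268 → include.
Rate on top 2: 0.3566. gnats: 0.578 > 0.3566 → include.
Rate on top 3: 0.4536. midges: 0.103 < 0.4536 → exclude; stop.
Optimal diet: small moths, mayflies, gnats — 3 of 4 types.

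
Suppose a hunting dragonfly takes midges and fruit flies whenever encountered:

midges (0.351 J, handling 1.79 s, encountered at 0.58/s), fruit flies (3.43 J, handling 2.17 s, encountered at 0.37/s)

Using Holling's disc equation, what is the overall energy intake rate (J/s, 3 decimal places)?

0.518 J/s

Energy encountered per unit search time: 0.58×0.351 + 0.37×3.43 = 1.473 J/s.
Handling time per unit search time: 0.58×1.79 + 0.37×2.17 = 1.841.
Rate = 1.473/(1 + 1.841) = 0.5183 J/s.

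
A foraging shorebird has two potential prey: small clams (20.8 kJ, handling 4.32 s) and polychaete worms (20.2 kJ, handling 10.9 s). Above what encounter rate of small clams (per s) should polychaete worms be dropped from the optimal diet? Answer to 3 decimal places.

0.145 per s

Drop polychaete worms once their profitability E₂/h₂ falls below the rate achievable on small clams alone: E₂/h₂ = λE₁/(1 + λh₁).
Solve for λ: λE₁h₂ = E₂(1 + λh₁) → λ(E₁h₂ − E₂h₁) = E₂ → λ = E₂/(E₁h₂ − E₂h₁).
λ = 20.2/(20.8×10.9 − 20.2×4.32) = 20.2/139.5 = 0.1448 per s.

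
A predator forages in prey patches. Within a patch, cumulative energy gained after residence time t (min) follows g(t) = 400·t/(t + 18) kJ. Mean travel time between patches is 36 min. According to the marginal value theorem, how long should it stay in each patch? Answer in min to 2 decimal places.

Maximise g(t)/(T+t): set derivative to zero → g'(t)(T+t) = g(t).
g'(t) = 400·18/(t + 18)². Setting 400·18/(t+18)² = 400t/[(t+18)(36+t)] gives 18(36+t) = t(t+18), so t² = 18×36 = 648.
t* = √648 = 25.46 min.

25.46 min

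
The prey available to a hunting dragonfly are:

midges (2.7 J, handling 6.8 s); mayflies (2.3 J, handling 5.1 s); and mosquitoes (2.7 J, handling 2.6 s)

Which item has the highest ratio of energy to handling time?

mosquitoes

Profitability E/h (J/s): midges = 2.7/6.8 = 0.397, mayflies = 2.3/5.1 = 0.451, mosquitoes = 2.7/2.6 = 1.04.
Ranked: mosquitoes > mayflies > midges.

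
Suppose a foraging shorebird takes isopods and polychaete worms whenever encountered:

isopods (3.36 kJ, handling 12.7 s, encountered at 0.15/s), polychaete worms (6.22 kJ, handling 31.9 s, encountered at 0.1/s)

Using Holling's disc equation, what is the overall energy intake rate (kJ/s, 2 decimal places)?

0.18 kJ/s

Energy encountered per unit search time: 0.15×3.36 + 0.1×6.22 = 1.126 kJ/s.
Handling time per unit search time: 0.15×12.7 + 0.1×31.9 = 5.095.
Rate = 1.126/(1 + 5.095) = 0.1847 kJ/s.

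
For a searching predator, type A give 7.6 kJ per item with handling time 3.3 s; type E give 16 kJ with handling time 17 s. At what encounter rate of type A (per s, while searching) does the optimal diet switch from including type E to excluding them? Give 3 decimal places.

0.209 per s

The zero-one rule: include type E iff E₂/h₂ > λE₁/(1+λh₁). Equality gives the switch point.
λE₁h₂ = E₂ + λE₂h₁ ⇒ λ = E₂/(E₁h₂ − E₂h₁) = 16/(129.2 − 52.8) = 0.2094 per s.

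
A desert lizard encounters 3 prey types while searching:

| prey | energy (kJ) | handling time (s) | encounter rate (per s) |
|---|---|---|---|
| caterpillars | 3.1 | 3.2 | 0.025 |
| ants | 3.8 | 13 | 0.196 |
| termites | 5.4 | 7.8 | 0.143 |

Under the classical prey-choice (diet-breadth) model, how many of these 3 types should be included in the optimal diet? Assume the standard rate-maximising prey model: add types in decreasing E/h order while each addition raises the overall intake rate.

2

E/h in descending order: caterpillars 0.969, termites 0.692, ants 0.292 kJ/s. The optimal diet is the largest prefix of this list for which every included type satisfies E_i/h_i > R on the types above it.
Rate on top 1: 0.07176. termites: 0.692 > 0.07176 → include.
Rate on top 2: 0.387. ants: 0.292 < 0.387 → exclude; stop.
Optimal diet: caterpillars, termites — 2 of 3 types.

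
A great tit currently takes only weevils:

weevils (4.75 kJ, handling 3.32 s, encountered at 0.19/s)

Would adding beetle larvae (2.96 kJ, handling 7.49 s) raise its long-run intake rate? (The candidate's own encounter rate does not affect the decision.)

On weevils alone, R = ΣλE/(1+Σλh) = 0.9025/1.631 = 0.5534 kJ/s.
Profitability of beetle larvae: 2.96/7.49 = 0.3952 kJ/s.
Since 0.3952 < R, time spent handling beetle larvae is better spent searching.

No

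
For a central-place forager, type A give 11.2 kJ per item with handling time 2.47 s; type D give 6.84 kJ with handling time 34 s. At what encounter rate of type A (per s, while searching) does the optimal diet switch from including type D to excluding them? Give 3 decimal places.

0.019 per s

Drop type D once their profitability E₂/h₂ falls below the rate achievable on type A alone: E₂/h₂ = λE₁/(1 + λh₁).
Solve for λ: λE₁h₂ = E₂(1 + λh₁) → λ(E₁h₂ − E₂h₁) = E₂ → λ = E₂/(E₁h₂ − E₂h₁).
λ = 6.84/(11.2×34 − 6.84×2.47) = 6.84/363.9 = 0.0188 per s.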